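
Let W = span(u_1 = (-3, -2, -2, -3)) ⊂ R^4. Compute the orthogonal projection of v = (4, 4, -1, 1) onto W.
proj_W(v) = (63/26, 21/13, 21/13, 63/26)

Set up U = [u_1 | ... | u_1] ∈ R^(4×1). The projector onto W = col(U) is P = U (U^T U)^(-1) U^T.
Compute U^T U =
  [26],
and U^T v = (-21).
Solve U^T U · c = U^T v for the coefficients: c = (-21/26). The projection is proj_W(v) = U c.
Check: (v - proj_W(v)) · u_1 = 0  (should be 0).
Result: proj_W(v) = (63/26, 21/13, 21/13, 63/26).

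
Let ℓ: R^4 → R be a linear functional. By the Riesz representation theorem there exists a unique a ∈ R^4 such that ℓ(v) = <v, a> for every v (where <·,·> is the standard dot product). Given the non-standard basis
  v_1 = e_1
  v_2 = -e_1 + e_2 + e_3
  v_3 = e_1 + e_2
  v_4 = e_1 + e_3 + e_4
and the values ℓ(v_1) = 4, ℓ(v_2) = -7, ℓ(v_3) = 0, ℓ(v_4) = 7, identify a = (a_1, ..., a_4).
a = (4, -4, 1, 2)

Write a = (a_1, ..., a_4) in the standard basis. For each basis vector v_i, ℓ(v_i) = <v_i, a> is a linear equation in the a_j's. Collect the n equations into a matrix system V a = ℓ, where row i of V is v_i (expressed in the standard basis). Since V is invertible (lower-triangular with 1s on the diagonal, up to permutation), solve by back-substitution:
  V =
[[1, 0, 0, 0],
 [-1, 1, 1, 0],
 [1, 1, 0, 0],
 [1, 0, 1, 1]]
  V a = (4, -7, 0, 7)
Solving gives a = (4, -4, 1, 2).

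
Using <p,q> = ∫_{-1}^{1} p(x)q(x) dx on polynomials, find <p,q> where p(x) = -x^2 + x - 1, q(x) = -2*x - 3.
<p,q> = 20/3

Expand the product: p(x)·q(x) = 2*x^3 + x^2 - x + 3.
∫_{-1}^{1} of each monomial x^k gives [2/(k+1) if k even, 0 if k odd]. Integrating term-by-term (or equivalently evaluating the antiderivative F(x) = x^4/2 + x^3/3 - x^2/2 + 3*x at the endpoints):
  F(1) − F(−1) = 10/3 − (-10/3) = 20/3.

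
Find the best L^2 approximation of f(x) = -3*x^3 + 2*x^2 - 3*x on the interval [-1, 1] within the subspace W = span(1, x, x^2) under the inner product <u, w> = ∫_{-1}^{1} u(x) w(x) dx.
g(x) = 2*x^2 - 24*x/5

The best approximation g ∈ W is the orthogonal projection of f onto W. Writing g = a_0 + a_1 x + a_2 x^2, the coefficients solve the normal equations G · a = b where
  G_{ij} = <φ_i, φ_j> and b_i = <f, φ_i>, with φ_0 = 1, φ_1 = x, φ_2 = x^2.
G =
  [2, 0, 2/3]
  [0, 2/3, 0]
  [2/3, 0, 2/5],
b = (4/3, -16/5, 4/5).
Solving gives a_0 = 0, a_1 = -24/5, a_2 = 2, so
  g(x) = 2*x^2 - 24*x/5.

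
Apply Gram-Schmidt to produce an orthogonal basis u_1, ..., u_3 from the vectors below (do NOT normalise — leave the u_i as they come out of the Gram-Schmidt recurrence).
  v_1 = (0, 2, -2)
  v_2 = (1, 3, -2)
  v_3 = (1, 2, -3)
Orthogonal basis:
  u_1 = (0, 2, -2)
  u_2 = (1, 1/2, 1/2)
  u_3 = (2/3, -2/3, -2/3)

Apply the Gram-Schmidt recurrence
  u_1 = v_1
  u_i = v_i − Σ_{j<i} ((v_i · u_j) / (u_j · u_j)) · u_j.

Step by step this gives:
  u_1 = (0, 2, -2)
  u_2 = (1, 1/2, 1/2)
  u_3 = (2/3, -2/3, -2/3)

Orthogonality check:
  u_2 · u_1 = 0 (should be 0)
  u_3 · u_1 = 0 (should be 0)
  u_3 · u_2 = 0 (should be 0)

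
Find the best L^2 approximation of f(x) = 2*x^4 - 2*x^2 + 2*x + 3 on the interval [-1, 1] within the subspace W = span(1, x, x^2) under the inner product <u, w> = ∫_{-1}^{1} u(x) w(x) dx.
g(x) = -2*x^2/7 + 2*x + 99/35

The best approximation g ∈ W is the orthogonal projection of f onto W. Writing g = a_0 + a_1 x + a_2 x^2, the coefficients solve the normal equations G · a = b where
  G_{ij} = <φ_i, φ_j> and b_i = <f, φ_i>, with φ_0 = 1, φ_1 = x, φ_2 = x^2.
G =
  [2, 0, 2/3]
  [0, 2/3, 0]
  [2/3, 0, 2/5],
b = (82/15, 4/3, 62/35).
Solving gives a_0 = 99/35, a_1 = 2, a_2 = -2/7, so
  g(x) = -2*x^2/7 + 2*x + 99/35.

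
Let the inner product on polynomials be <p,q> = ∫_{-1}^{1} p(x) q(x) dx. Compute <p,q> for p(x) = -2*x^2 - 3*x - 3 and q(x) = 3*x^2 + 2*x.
<p,q> = -62/5

Expand the product: p(x)·q(x) = -6*x^4 - 13*x^3 - 15*x^2 - 6*x.
∫_{-1}^{1} of each monomial x^k gives [2/(k+1) if k even, 0 if k odd]. Integrating term-by-term (or equivalently evaluating the antiderivative F(x) = -6*x^5/5 - 13*x^4/4 - 5*x^3 - 3*x^2 at the endpoints):
  F(1) − F(−1) = -249/20 − (-1/20) = -62/5.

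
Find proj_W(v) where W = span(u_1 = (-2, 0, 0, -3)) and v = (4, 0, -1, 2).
proj_W(v) = (28/13, 0, 0, 42/13)

Set up U = [u_1 | ... | u_1] ∈ R^(4×1). The projector onto W = col(U) is P = U (U^T U)^(-1) U^T.
Compute U^T U =
  [13],
and U^T v = (-14).
Solve U^T U · c = U^T v for the coefficients: c = (-14/13). The projection is proj_W(v) = U c.
Check: (v - proj_W(v)) · u_1 = 0  (should be 0).
Result: proj_W(v) = (28/13, 0, 0, 42/13).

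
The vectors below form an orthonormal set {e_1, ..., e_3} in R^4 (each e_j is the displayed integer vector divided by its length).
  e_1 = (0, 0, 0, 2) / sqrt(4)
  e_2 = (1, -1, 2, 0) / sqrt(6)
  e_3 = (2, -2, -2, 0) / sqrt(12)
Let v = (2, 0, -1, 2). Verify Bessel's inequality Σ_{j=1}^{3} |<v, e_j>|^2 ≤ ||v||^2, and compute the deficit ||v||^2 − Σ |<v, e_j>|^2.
Σ |<v, e_j>|^2 = 7; ||v||^2 = 9; deficit = 2

Write each e_j = u_j / sqrt(<u_j, u_j>) where u_j is the displayed integer vector. Then <v, e_j> = <v, u_j> / sqrt(<u_j, u_j>), so |<v, e_j>|^2 = <v, u_j>^2 / <u_j, u_j>.
Coefficients: <v, e_1> = 4/sqrt(4), <v, e_2> = 0/sqrt(6), <v, e_3> = 6/sqrt(12).
Square and sum: Σ |<v, e_j>|^2 = 7.
Compute ||v||^2 = v·v = 9.
Deficit = 9 − 7 = 2 ≥ 0, confirming Bessel's inequality. (The deficit equals ||v − Σ <v,e_j> e_j||^2, the squared distance from v to span{e_j}.)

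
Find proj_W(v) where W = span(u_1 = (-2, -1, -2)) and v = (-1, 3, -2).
proj_W(v) = (-2/3, -1/3, -2/3)

Set up U = [u_1 | ... | u_1] ∈ R^(3×1). The projector onto W = col(U) is P = U (U^T U)^(-1) U^T.
Compute U^T U =
  [9],
and U^T v = (3).
Solve U^T U · c = U^T v for the coefficients: c = (1/3). The projection is proj_W(v) = U c.
Check: (v - proj_W(v)) · u_1 = 0  (should be 0).
Result: proj_W(v) = (-2/3, -1/3, -2/3).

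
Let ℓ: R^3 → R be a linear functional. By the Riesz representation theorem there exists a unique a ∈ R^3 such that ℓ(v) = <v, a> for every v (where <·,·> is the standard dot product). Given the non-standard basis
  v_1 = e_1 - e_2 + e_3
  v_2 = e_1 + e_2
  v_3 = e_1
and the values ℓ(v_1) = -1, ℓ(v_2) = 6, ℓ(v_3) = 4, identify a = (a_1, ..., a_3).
a = (4, 2, -3)

Write a = (a_1, ..., a_3) in the standard basis. For each basis vector v_i, ℓ(v_i) = <v_i, a> is a linear equation in the a_j's. Collect the n equations into a matrix system V a = ℓ, where row i of V is v_i (expressed in the standard basis). Since V is invertible (lower-triangular with 1s on the diagonal, up to permutation), solve by back-substitution:
  V =
[[1, -1, 1],
 [1, 1, 0],
 [1, 0, 0]]
  V a = (-1, 6, 4)
Solving gives a = (4, 2, -3).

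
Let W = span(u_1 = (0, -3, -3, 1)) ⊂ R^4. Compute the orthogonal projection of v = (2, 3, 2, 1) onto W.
proj_W(v) = (0, 42/19, 42/19, -14/19)

Set up U = [u_1 | ... | u_1] ∈ R^(4×1). The projector onto W = col(U) is P = U (U^T U)^(-1) U^T.
Compute U^T U =
  [19],
and U^T v = (-14).
Solve U^T U · c = U^T v for the coefficients: c = (-14/19). The projection is proj_W(v) = U c.
Check: (v - proj_W(v)) · u_1 = 0  (should be 0).
Result: proj_W(v) = (0, 42/19, 42/19, -14/19).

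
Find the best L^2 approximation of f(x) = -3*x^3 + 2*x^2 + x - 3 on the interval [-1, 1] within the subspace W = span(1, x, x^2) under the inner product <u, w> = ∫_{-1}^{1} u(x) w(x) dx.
g(x) = 2*x^2 - 4*x/5 - 3

The best approximation g ∈ W is the orthogonal projection of f onto W. Writing g = a_0 + a_1 x + a_2 x^2, the coefficients solve the normal equations G · a = b where
  G_{ij} = <φ_i, φ_j> and b_i = <f, φ_i>, with φ_0 = 1, φ_1 = x, φ_2 = x^2.
G =
  [2, 0, 2/3]
  [0, 2/3, 0]
  [2/3, 0, 2/5],
b = (-14/3, -8/15, -6/5).
Solving gives a_0 = -3, a_1 = -4/5, a_2 = 2, so
  g(x) = 2*x^2 - 4*x/5 - 3.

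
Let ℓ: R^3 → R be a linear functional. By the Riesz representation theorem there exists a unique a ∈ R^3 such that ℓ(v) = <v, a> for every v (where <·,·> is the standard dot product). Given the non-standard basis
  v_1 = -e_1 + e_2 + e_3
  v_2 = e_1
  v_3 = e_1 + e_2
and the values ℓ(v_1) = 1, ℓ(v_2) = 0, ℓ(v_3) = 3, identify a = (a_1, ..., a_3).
a = (0, 3, -2)

Write a = (a_1, ..., a_3) in the standard basis. For each basis vector v_i, ℓ(v_i) = <v_i, a> is a linear equation in the a_j's. Collect the n equations into a matrix system V a = ℓ, where row i of V is v_i (expressed in the standard basis). Since V is invertible (lower-triangular with 1s on the diagonal, up to permutation), solve by back-substitution:
  V =
[[-1, 1, 1],
 [1, 0, 0],
 [1, 1, 0]]
  V a = (1, 0, 3)
Solving gives a = (0, 3, -2).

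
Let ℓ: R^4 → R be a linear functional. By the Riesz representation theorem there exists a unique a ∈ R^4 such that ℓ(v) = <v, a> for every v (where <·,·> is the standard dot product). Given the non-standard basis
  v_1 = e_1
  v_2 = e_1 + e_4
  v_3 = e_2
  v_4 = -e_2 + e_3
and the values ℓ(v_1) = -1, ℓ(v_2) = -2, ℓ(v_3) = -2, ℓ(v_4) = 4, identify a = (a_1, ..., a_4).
a = (-1, -2, 2, -1)

Write a = (a_1, ..., a_4) in the standard basis. For each basis vector v_i, ℓ(v_i) = <v_i, a> is a linear equation in the a_j's. Collect the n equations into a matrix system V a = ℓ, where row i of V is v_i (expressed in the standard basis). Since V is invertible (lower-triangular with 1s on the diagonal, up to permutation), solve by back-substitution:
  V =
[[1, 0, 0, 0],
 [1, 0, 0, 1],
 [0, 1, 0, 0],
 [0, -1, 1, 0]]
  V a = (-1, -2, -2, 4)
Solving gives a = (-1, -2, 2, -1).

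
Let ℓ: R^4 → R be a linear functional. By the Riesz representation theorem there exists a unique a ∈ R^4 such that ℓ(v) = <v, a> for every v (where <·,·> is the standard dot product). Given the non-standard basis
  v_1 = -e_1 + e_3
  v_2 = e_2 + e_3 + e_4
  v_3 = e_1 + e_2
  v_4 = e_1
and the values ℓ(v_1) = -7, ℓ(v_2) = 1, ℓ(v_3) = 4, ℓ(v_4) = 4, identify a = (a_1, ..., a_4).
a = (4, 0, -3, 4)

Write a = (a_1, ..., a_4) in the standard basis. For each basis vector v_i, ℓ(v_i) = <v_i, a> is a linear equation in the a_j's. Collect the n equations into a matrix system V a = ℓ, where row i of V is v_i (expressed in the standard basis). Since V is invertible (lower-triangular with 1s on the diagonal, up to permutation), solve by back-substitution:
  V =
[[-1, 0, 1, 0],
 [0, 1, 1, 1],
 [1, 1, 0, 0],
 [1, 0, 0, 0]]
  V a = (-7, 1, 4, 4)
Solving gives a = (4, 0, -3, 4).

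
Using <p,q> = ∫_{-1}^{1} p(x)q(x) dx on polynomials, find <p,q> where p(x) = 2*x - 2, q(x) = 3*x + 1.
<p,q> = 0

Expand the product: p(x)·q(x) = 6*x^2 - 4*x - 2.
∫_{-1}^{1} of each monomial x^k gives [2/(k+1) if k even, 0 if k odd]. Integrating term-by-term (or equivalently evaluating the antiderivative F(x) = 2*x^3 - 2*x^2 - 2*x at the endpoints):
  F(1) − F(−1) = -2 − (-2) = 0.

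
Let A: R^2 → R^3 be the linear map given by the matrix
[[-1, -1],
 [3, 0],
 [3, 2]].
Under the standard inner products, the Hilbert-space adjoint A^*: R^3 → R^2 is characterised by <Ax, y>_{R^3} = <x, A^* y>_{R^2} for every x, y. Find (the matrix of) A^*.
A^* = A^T =
[[-1, 3, 3],
 [-1, 0, 2]]

For real matrices with standard dot products, the defining identity <Ax, y> = <x, A^* y> gives (Ax)^T y = x^T (A^*) y, i.e. x^T A^T y = x^T (A^*) y. Since this holds for all x, y, we must have A^* = A^T. Therefore
A^* =
[[-1, 3, 3],
 [-1, 0, 2]].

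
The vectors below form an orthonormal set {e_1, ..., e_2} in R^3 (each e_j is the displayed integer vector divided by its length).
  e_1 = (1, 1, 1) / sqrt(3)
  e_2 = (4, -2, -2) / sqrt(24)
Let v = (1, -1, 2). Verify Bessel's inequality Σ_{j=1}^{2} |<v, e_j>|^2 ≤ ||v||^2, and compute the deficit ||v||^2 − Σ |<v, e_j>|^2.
Σ |<v, e_j>|^2 = 3/2; ||v||^2 = 6; deficit = 9/2

Write each e_j = u_j / sqrt(<u_j, u_j>) where u_j is the displayed integer vector. Then <v, e_j> = <v, u_j> / sqrt(<u_j, u_j>), so |<v, e_j>|^2 = <v, u_j>^2 / <u_j, u_j>.
Coefficients: <v, e_1> = 2/sqrt(3), <v, e_2> = 2/sqrt(24).
Square and sum: Σ |<v, e_j>|^2 = 3/2.
Compute ||v||^2 = v·v = 6.
Deficit = 6 − 3/2 = 9/2 ≥ 0, confirming Bessel's inequality. (The deficit equals ||v − Σ <v,e_j> e_j||^2, the squared distance from v to span{e_j}.)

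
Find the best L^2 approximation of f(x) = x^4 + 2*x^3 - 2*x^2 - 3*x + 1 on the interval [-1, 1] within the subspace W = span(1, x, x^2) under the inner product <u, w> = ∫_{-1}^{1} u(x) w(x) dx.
g(x) = -8*x^2/7 - 9*x/5 + 32/35

The best approximation g ∈ W is the orthogonal projection of f onto W. Writing g = a_0 + a_1 x + a_2 x^2, the coefficients solve the normal equations G · a = b where
  G_{ij} = <φ_i, φ_j> and b_i = <f, φ_i>, with φ_0 = 1, φ_1 = x, φ_2 = x^2.
G =
  [2, 0, 2/3]
  [0, 2/3, 0]
  [2/3, 0, 2/5],
b = (16/15, -6/5, 16/105).
Solving gives a_0 = 32/35, a_1 = -9/5, a_2 = -8/7, so
  g(x) = -8*x^2/7 - 9*x/5 + 32/35.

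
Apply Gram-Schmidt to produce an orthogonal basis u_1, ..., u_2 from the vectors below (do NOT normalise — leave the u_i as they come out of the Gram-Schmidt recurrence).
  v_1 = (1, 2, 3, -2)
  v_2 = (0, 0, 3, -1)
Orthogonal basis:
  u_1 = (1, 2, 3, -2)
  u_2 = (-11/18, -11/9, 7/6, 2/9)

Apply the Gram-Schmidt recurrence
  u_1 = v_1
  u_i = v_i − Σ_{j<i} ((v_i · u_j) / (u_j · u_j)) · u_j.

Step by step this gives:
  u_1 = (1, 2, 3, -2)
  u_2 = (-11/18, -11/9, 7/6, 2/9)

Orthogonality check:
  u_2 · u_1 = 0 (should be 0)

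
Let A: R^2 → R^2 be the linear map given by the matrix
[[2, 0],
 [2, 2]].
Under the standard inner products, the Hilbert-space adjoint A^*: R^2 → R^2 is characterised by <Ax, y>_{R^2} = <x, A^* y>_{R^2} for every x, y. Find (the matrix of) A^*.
A^* = A^T =
[[2, 2],
 [0, 2]]

For real matrices with standard dot products, the defining identity <Ax, y> = <x, A^* y> gives (Ax)^T y = x^T (A^*) y, i.e. x^T A^T y = x^T (A^*) y. Since this holds for all x, y, we must have A^* = A^T. Therefore
A^* =
[[2, 2],
 [0, 2]].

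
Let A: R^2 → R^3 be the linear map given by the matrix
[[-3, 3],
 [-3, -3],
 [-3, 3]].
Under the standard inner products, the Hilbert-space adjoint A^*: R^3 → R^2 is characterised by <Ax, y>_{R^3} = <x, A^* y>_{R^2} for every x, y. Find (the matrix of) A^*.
A^* = A^T =
[[-3, -3, -3],
 [3, -3, 3]]

For real matrices with standard dot products, the defining identity <Ax, y> = <x, A^* y> gives (Ax)^T y = x^T (A^*) y, i.e. x^T A^T y = x^T (A^*) y. Since this holds for all x, y, we must have A^* = A^T. Therefore
A^* =
[[-3, -3, -3],
 [3, -3, 3]].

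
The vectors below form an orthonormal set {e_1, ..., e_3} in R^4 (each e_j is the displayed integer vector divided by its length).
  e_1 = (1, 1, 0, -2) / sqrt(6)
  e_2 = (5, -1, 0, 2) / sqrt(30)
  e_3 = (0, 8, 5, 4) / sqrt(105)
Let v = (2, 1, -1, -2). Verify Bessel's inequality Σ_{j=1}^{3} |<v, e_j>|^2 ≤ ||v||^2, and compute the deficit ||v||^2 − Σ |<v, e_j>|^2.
Σ |<v, e_j>|^2 = 194/21; ||v||^2 = 10; deficit = 16/21

Write each e_j = u_j / sqrt(<u_j, u_j>) where u_j is the displayed integer vector. Then <v, e_j> = <v, u_j> / sqrt(<u_j, u_j>), so |<v, e_j>|^2 = <v, u_j>^2 / <u_j, u_j>.
Coefficients: <v, e_1> = 7/sqrt(6), <v, e_2> = 5/sqrt(30), <v, e_3> = -5/sqrt(105).
Square and sum: Σ |<v, e_j>|^2 = 194/21.
Compute ||v||^2 = v·v = 10.
Deficit = 10 − 194/21 = 16/21 ≥ 0, confirming Bessel's inequality. (The deficit equals ||v − Σ <v,e_j> e_j||^2, the squared distance from v to span{e_j}.)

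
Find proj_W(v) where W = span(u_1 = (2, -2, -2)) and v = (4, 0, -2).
proj_W(v) = (2, -2, -2)

Set up U = [u_1 | ... | u_1] ∈ R^(3×1). The projector onto W = col(U) is P = U (U^T U)^(-1) U^T.
Compute U^T U =
  [12],
and U^T v = (12).
Solve U^T U · c = U^T v for the coefficients: c = (1). The projection is proj_W(v) = U c.
Check: (v - proj_W(v)) · u_1 = 0  (should be 0).
Result: proj_W(v) = (2, -2, -2).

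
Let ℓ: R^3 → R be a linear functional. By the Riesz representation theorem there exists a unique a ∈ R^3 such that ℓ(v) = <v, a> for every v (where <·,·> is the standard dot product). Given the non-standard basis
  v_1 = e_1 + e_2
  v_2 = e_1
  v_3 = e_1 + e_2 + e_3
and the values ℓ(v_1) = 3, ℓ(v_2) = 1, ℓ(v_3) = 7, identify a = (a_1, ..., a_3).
a = (1, 2, 4)

Write a = (a_1, ..., a_3) in the standard basis. For each basis vector v_i, ℓ(v_i) = <v_i, a> is a linear equation in the a_j's. Collect the n equations into a matrix system V a = ℓ, where row i of V is v_i (expressed in the standard basis). Since V is invertible (lower-triangular with 1s on the diagonal, up to permutation), solve by back-substitution:
  V =
[[1, 1, 0],
 [1, 0, 0],
 [1, 1, 1]]
  V a = (3, 1, 7)
Solving gives a = (1, 2, 4).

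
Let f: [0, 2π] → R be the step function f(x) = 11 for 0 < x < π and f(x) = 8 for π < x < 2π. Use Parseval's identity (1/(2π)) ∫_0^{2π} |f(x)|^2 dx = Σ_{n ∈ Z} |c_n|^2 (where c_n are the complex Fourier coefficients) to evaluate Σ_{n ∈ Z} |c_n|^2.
Σ |c_n|^2 = 185/2

Parseval equates the L^2 energy of f (normalised by 1/(2π)) with the ℓ^2 sum of its Fourier coefficients: (1/(2π)) ∫_0^{2π} |f|^2 = Σ |c_n|^2.
Compute the left side: (1/(2π)) [∫_0^π 11^2 dx + ∫_π^{2π} 8^2 dx] = (1/(2π)) · (121π + 64π) = (121 + 64)/2 = 185/2.
So Σ_{n ∈ Z} |c_n|^2 = 185/2.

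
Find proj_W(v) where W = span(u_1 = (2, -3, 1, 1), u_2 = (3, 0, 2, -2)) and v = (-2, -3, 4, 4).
proj_W(v) = (10/219, -257/73, -79/219, 593/219)

Set up U = [u_1 | ... | u_2] ∈ R^(4×2). The projector onto W = col(U) is P = U (U^T U)^(-1) U^T.
Compute U^T U =
  [15, 6]
  [6, 17],
and U^T v = (13, -6).
Solve U^T U · c = U^T v for the coefficients: c = (257/219, -56/73). The projection is proj_W(v) = U c.
Check: (v - proj_W(v)) · u_1 = 0  (should be 0).
Check: (v - proj_W(v)) · u_2 = 0  (should be 0).
Result: proj_W(v) = (10/219, -257/73, -79/219, 593/219).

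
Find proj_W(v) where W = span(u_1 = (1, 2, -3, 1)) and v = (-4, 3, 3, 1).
proj_W(v) = (-2/5, -4/5, 6/5, -2/5)

Set up U = [u_1 | ... | u_1] ∈ R^(4×1). The projector onto W = col(U) is P = U (U^T U)^(-1) U^T.
Compute U^T U =
  [15],
and U^T v = (-6).
Solve U^T U · c = U^T v for the coefficients: c = (-2/5). The projection is proj_W(v) = U c.
Check: (v - proj_W(v)) · u_1 = 0  (should be 0).
Result: proj_W(v) = (-2/5, -4/5, 6/5, -2/5).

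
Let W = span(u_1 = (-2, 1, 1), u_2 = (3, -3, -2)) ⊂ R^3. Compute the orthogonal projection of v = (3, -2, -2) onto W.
proj_W(v) = (34/11, -23/11, -19/11)

Set up U = [u_1 | ... | u_2] ∈ R^(3×2). The projector onto W = col(U) is P = U (U^T U)^(-1) U^T.
Compute U^T U =
  [6, -11]
  [-11, 22],
and U^T v = (-10, 19).
Solve U^T U · c = U^T v for the coefficients: c = (-1, 4/11). The projection is proj_W(v) = U c.
Check: (v - proj_W(v)) · u_1 = 0  (should be 0).
Check: (v - proj_W(v)) · u_2 = 0  (should be 0).
Result: proj_W(v) = (34/11, -23/11, -19/11).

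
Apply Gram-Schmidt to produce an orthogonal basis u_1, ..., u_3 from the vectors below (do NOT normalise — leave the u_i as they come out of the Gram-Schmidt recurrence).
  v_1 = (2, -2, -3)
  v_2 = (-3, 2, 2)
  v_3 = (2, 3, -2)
Orthogonal basis:
  u_1 = (2, -2, -3)
  u_2 = (-19/17, 2/17, -14/17)
  u_3 = (46/33, 115/33, -46/33)

Apply the Gram-Schmidt recurrence
  u_1 = v_1
  u_i = v_i − Σ_{j<i} ((v_i · u_j) / (u_j · u_j)) · u_j.

Step by step this gives:
  u_1 = (2, -2, -3)
  u_2 = (-19/17, 2/17, -14/17)
  u_3 = (46/33, 115/33, -46/33)

Orthogonality check:
  u_2 · u_1 = 0 (should be 0)
  u_3 · u_1 = 0 (should be 0)
  u_3 · u_2 = 0 (should be 0)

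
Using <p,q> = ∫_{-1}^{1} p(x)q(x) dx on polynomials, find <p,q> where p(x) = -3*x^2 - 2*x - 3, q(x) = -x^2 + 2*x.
<p,q> = 8/15

Expand the product: p(x)·q(x) = 3*x^4 - 4*x^3 - x^2 - 6*x.
∫_{-1}^{1} of each monomial x^k gives [2/(k+1) if k even, 0 if k odd]. Integrating term-by-term (or equivalently evaluating the antiderivative F(x) = 3*x^5/5 - x^4 - x^3/3 - 3*x^2 at the endpoints):
  F(1) − F(−1) = -56/15 − (-64/15) = 8/15.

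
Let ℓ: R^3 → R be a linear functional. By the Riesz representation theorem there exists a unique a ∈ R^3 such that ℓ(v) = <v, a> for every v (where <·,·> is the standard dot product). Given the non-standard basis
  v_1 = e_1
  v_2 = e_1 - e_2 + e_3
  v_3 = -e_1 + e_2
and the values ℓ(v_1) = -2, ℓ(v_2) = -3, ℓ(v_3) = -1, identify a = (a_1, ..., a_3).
a = (-2, -3, -4)

Write a = (a_1, ..., a_3) in the standard basis. For each basis vector v_i, ℓ(v_i) = <v_i, a> is a linear equation in the a_j's. Collect the n equations into a matrix system V a = ℓ, where row i of V is v_i (expressed in the standard basis). Since V is invertible (lower-triangular with 1s on the diagonal, up to permutation), solve by back-substitution:
  V =
[[1, 0, 0],
 [1, -1, 1],
 [-1, 1, 0]]
  V a = (-2, -3, -1)
Solving gives a = (-2, -3, -4).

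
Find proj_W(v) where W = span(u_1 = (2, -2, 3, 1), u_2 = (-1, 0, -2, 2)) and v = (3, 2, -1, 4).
proj_W(v) = (-1/21, -23/21, -9/14, 17/6)

Set up U = [u_1 | ... | u_2] ∈ R^(4×2). The projector onto W = col(U) is P = U (U^T U)^(-1) U^T.
Compute U^T U =
  [18, -6]
  [-6, 9],
and U^T v = (3, 7).
Solve U^T U · c = U^T v for the coefficients: c = (23/42, 8/7). The projection is proj_W(v) = U c.
Check: (v - proj_W(v)) · u_1 = 0  (should be 0).
Check: (v - proj_W(v)) · u_2 = 0  (should be 0).
Result: proj_W(v) = (-1/21, -23/21, -9/14, 17/6).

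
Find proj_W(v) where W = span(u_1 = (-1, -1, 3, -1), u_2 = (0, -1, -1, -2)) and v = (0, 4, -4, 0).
proj_W(v) = (4/3, 4/3, -4, 4/3)

Set up U = [u_1 | ... | u_2] ∈ R^(4×2). The projector onto W = col(U) is P = U (U^T U)^(-1) U^T.
Compute U^T U =
  [12, 0]
  [0, 6],
and U^T v = (-16, 0).
Solve U^T U · c = U^T v for the coefficients: c = (-4/3, 0). The projection is proj_W(v) = U c.
Check: (v - proj_W(v)) · u_1 = 0  (should be 0).
Check: (v - proj_W(v)) · u_2 = 0  (should be 0).
Result: proj_W(v) = (4/3, 4/3, -4, 4/3).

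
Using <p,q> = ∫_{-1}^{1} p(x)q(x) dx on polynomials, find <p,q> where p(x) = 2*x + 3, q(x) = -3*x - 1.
<p,q> = -10

Expand the product: p(x)·q(x) = -6*x^2 - 11*x - 3.
∫_{-1}^{1} of each monomial x^k gives [2/(k+1) if k even, 0 if k odd]. Integrating term-by-term (or equivalently evaluating the antiderivative F(x) = -2*x^3 - 11*x^2/2 - 3*x at the endpoints):
  F(1) − F(−1) = -21/2 − (-1/2) = -10.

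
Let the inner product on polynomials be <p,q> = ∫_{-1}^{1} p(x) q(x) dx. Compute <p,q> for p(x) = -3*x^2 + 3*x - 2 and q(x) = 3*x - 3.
<p,q> = 24

Expand the product: p(x)·q(x) = -9*x^3 + 18*x^2 - 15*x + 6.
∫_{-1}^{1} of each monomial x^k gives [2/(k+1) if k even, 0 if k odd]. Integrating term-by-term (or equivalently evaluating the antiderivative F(x) = -9*x^4/4 + 6*x^3 - 15*x^2/2 + 6*x at the endpoints):
  F(1) − F(−1) = 9/4 − (-87/4) = 24.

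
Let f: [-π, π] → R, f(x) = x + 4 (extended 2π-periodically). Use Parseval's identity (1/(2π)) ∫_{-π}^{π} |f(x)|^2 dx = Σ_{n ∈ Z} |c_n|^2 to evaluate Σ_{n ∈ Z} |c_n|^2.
Σ |c_n|^2 = π^2/3 + 16

Expand and integrate term by term over [-π, π]:
  ∫ (x)^2 dx = 1·(2π^3/3); ∫ 2·1·(4)·x dx = 0 (odd integrand); ∫ 4^2 dx = 16·2π.
So (1/(2π)) ∫_{-π}^{π} (x + 4)^2 dx = 1π^2/3 + 16 = π^2/3 + 16.
Parseval ⇒ Σ |c_n|^2 = π^2/3 + 16.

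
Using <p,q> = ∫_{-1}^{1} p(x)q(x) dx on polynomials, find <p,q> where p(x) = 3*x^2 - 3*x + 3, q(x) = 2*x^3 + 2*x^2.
<p,q> = 4

Expand the product: p(x)·q(x) = 6*x^5 + 6*x^2.
∫_{-1}^{1} of each monomial x^k gives [2/(k+1) if k even, 0 if k odd]. Integrating term-by-term (or equivalently evaluating the antiderivative F(x) = x^6 + 2*x^3 at the endpoints):
  F(1) − F(−1) = 3 − (-1) = 4.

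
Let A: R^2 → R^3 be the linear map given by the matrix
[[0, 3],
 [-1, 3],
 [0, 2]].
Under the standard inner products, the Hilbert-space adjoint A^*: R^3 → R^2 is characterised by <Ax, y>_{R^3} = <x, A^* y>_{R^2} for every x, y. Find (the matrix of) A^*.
A^* = A^T =
[[0, -1, 0],
 [3, 3, 2]]

For real matrices with standard dot products, the defining identity <Ax, y> = <x, A^* y> gives (Ax)^T y = x^T (A^*) y, i.e. x^T A^T y = x^T (A^*) y. Since this holds for all x, y, we must have A^* = A^T. Therefore
A^* =
[[0, -1, 0],
 [3, 3, 2]].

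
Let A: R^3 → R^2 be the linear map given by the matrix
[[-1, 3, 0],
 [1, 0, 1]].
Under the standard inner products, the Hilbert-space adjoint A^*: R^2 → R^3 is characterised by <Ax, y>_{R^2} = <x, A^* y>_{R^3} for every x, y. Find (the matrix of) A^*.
A^* = A^T =
[[-1, 1],
 [3, 0],
 [0, 1]]

For real matrices with standard dot products, the defining identity <Ax, y> = <x, A^* y> gives (Ax)^T y = x^T (A^*) y, i.e. x^T A^T y = x^T (A^*) y. Since this holds for all x, y, we must have A^* = A^T. Therefore
A^* =
[[-1, 1],
 [3, 0],
 [0, 1]].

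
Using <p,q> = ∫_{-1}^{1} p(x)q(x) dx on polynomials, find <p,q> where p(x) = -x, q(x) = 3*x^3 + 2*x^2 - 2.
<p,q> = -6/5

Expand the product: p(x)·q(x) = -3*x^4 - 2*x^3 + 2*x.
∫_{-1}^{1} of each monomial x^k gives [2/(k+1) if k even, 0 if k odd]. Integrating term-by-term (or equivalently evaluating the antiderivative F(x) = -3*x^5/5 - x^4/2 + x^2 at the endpoints):
  F(1) − F(−1) = -1/10 − (11/10) = -6/5.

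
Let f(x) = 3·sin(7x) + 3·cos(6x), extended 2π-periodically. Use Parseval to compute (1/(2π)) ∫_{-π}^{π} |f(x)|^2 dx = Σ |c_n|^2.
Σ |c_n|^2 = 9

Expand |f|^2 and use orthogonality of {sin(nx), cos(mx)} on [-π, π]:
  ∫_{-π}^{π} sin(nx)^2 dx = π, ∫ cos(mx)^2 dx = π, and cross terms integrate to 0.
So ∫_{-π}^{π} f(x)^2 dx = 3^2 · π + 3^2 · π = (9 + 9)π.
Divide by 2π: (9 + 9)/2 = 9.
By Parseval, this equals Σ |c_n|^2.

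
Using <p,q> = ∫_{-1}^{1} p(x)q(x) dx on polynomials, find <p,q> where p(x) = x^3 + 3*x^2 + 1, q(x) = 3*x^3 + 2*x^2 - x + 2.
<p,q> = 256/21

Expand the product: p(x)·q(x) = 3*x^6 + 11*x^5 + 5*x^4 + 2*x^3 + 8*x^2 - x + 2.
∫_{-1}^{1} of each monomial x^k gives [2/(k+1) if k even, 0 if k odd]. Integrating term-by-term (or equivalently evaluating the antiderivative F(x) = 3*x^7/7 + 11*x^6/6 + x^5 + x^4/2 + 8*x^3/3 - x^2/2 + 2*x at the endpoints):
  F(1) − F(−1) = 111/14 − (-179/42) = 256/21.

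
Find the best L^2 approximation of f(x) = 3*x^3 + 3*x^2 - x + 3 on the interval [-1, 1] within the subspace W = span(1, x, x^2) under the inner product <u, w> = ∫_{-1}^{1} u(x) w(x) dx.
g(x) = 3*x^2 + 4*x/5 + 3

The best approximation g ∈ W is the orthogonal projection of f onto W. Writing g = a_0 + a_1 x + a_2 x^2, the coefficients solve the normal equations G · a = b where
  G_{ij} = <φ_i, φ_j> and b_i = <f, φ_i>, with φ_0 = 1, φ_1 = x, φ_2 = x^2.
G =
  [2, 0, 2/3]
  [0, 2/3, 0]
  [2/3, 0, 2/5],
b = (8, 8/15, 16/5).
Solving gives a_0 = 3, a_1 = 4/5, a_2 = 3, so
  g(x) = 3*x^2 + 4*x/5 + 3.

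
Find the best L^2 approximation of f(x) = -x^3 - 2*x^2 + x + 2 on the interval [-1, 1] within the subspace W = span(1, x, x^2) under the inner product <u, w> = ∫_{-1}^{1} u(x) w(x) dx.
g(x) = -2*x^2 + 2*x/5 + 2

The best approximation g ∈ W is the orthogonal projection of f onto W. Writing g = a_0 + a_1 x + a_2 x^2, the coefficients solve the normal equations G · a = b where
  G_{ij} = <φ_i, φ_j> and b_i = <f, φ_i>, with φ_0 = 1, φ_1 = x, φ_2 = x^2.
G =
  [2, 0, 2/3]
  [0, 2/3, 0]
  [2/3, 0, 2/5],
b = (8/3, 4/15, 8/15).
Solving gives a_0 = 2, a_1 = 2/5, a_2 = -2, so
  g(x) = -2*x^2 + 2*x/5 + 2.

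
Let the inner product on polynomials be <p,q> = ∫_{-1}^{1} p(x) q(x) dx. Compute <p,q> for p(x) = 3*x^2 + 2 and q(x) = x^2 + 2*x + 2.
<p,q> = 218/15

Expand the product: p(x)·q(x) = 3*x^4 + 6*x^3 + 8*x^2 + 4*x + 4.
∫_{-1}^{1} of each monomial x^k gives [2/(k+1) if k even, 0 if k odd]. Integrating term-by-term (or equivalently evaluating the antiderivative F(x) = 3*x^5/5 + 3*x^4/2 + 8*x^3/3 + 2*x^2 + 4*x at the endpoints):
  F(1) − F(−1) = 323/30 − (-113/30) = 218/15.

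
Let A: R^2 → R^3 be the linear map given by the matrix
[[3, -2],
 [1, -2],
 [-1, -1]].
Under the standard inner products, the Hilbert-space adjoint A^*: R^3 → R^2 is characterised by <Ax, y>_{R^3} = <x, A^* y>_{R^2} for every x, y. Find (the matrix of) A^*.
A^* = A^T =
[[3, 1, -1],
 [-2, -2, -1]]

For real matrices with standard dot products, the defining identity <Ax, y> = <x, A^* y> gives (Ax)^T y = x^T (A^*) y, i.e. x^T A^T y = x^T (A^*) y. Since this holds for all x, y, we must have A^* = A^T. Therefore
A^* =
[[3, 1, -1],
 [-2, -2, -1]].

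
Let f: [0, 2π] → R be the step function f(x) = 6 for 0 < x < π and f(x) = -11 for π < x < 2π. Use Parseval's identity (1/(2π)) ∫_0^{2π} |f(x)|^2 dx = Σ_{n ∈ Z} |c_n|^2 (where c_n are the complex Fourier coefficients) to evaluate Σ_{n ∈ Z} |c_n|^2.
Σ |c_n|^2 = 157/2

Parseval equates the L^2 energy of f (normalised by 1/(2π)) with the ℓ^2 sum of its Fourier coefficients: (1/(2π)) ∫_0^{2π} |f|^2 = Σ |c_n|^2.
Compute the left side: (1/(2π)) [∫_0^π 6^2 dx + ∫_π^{2π} (-11)^2 dx] = (1/(2π)) · (36π + 121π) = (36 + 121)/2 = 157/2.
So Σ_{n ∈ Z} |c_n|^2 = 157/2.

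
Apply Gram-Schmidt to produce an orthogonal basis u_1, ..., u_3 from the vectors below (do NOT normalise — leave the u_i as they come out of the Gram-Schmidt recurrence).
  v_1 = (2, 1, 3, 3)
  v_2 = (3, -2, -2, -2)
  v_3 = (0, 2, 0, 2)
Orthogonal basis:
  u_1 = (2, 1, 3, 3)
  u_2 = (85/23, -38/23, -22/23, -22/23)
  u_3 = (152/419, 494/419, -552/419, 286/419)

Apply the Gram-Schmidt recurrence
  u_1 = v_1
  u_i = v_i − Σ_{j<i} ((v_i · u_j) / (u_j · u_j)) · u_j.

Step by step this gives:
  u_1 = (2, 1, 3, 3)
  u_2 = (85/23, -38/23, -22/23, -22/23)
  u_3 = (152/419, 494/419, -552/419, 286/419)

Orthogonality check:
  u_2 · u_1 = 0 (should be 0)
  u_3 · u_1 = 0 (should be 0)
  u_3 · u_2 = 0 (should be 0)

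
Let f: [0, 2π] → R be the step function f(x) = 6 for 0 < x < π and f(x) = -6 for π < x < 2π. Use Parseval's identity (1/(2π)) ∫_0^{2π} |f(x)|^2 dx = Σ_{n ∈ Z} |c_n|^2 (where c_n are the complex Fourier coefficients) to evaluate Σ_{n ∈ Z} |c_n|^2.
Σ |c_n|^2 = 36

Parseval equates the L^2 energy of f (normalised by 1/(2π)) with the ℓ^2 sum of its Fourier coefficients: (1/(2π)) ∫_0^{2π} |f|^2 = Σ |c_n|^2.
Compute the left side: (1/(2π)) [∫_0^π 6^2 dx + ∫_π^{2π} (-6)^2 dx] = (1/(2π)) · (36π + 36π) = (36 + 36)/2 = 36.
So Σ_{n ∈ Z} |c_n|^2 = 36.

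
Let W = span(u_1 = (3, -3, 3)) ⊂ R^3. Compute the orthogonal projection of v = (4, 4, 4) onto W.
proj_W(v) = (4/3, -4/3, 4/3)

Set up U = [u_1 | ... | u_1] ∈ R^(3×1). The projector onto W = col(U) is P = U (U^T U)^(-1) U^T.
Compute U^T U =
  [27],
and U^T v = (12).
Solve U^T U · c = U^T v for the coefficients: c = (4/9). The projection is proj_W(v) = U c.
Check: (v - proj_W(v)) · u_1 = 0  (should be 0).
Result: proj_W(v) = (4/3, -4/3, 4/3).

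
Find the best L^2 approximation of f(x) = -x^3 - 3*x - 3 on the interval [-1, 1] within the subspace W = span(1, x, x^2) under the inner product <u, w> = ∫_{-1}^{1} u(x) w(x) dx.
g(x) = -18*x/5 - 3

The best approximation g ∈ W is the orthogonal projection of f onto W. Writing g = a_0 + a_1 x + a_2 x^2, the coefficients solve the normal equations G · a = b where
  G_{ij} = <φ_i, φ_j> and b_i = <f, φ_i>, with φ_0 = 1, φ_1 = x, φ_2 = x^2.
G =
  [2, 0, 2/3]
  [0, 2/3, 0]
  [2/3, 0, 2/5],
b = (-6, -12/5, -2).
Solving gives a_0 = -3, a_1 = -18/5, a_2 = 0, so
  g(x) = -18*x/5 - 3.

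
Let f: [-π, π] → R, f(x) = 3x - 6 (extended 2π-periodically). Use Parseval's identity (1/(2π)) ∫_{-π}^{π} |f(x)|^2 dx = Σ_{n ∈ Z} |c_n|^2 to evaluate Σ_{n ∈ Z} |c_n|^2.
Σ |c_n|^2 = 3π^2 + 36

Expand and integrate term by term over [-π, π]:
  ∫ (3x)^2 dx = 9·(2π^3/3); ∫ 2·3·(-6)·x dx = 0 (odd integrand); ∫ (-6)^2 dx = 36·2π.
So (1/(2π)) ∫_{-π}^{π} (3x - 6)^2 dx = 9π^2/3 + 36 = 3π^2 + 36.
Parseval ⇒ Σ |c_n|^2 = 3π^2 + 36.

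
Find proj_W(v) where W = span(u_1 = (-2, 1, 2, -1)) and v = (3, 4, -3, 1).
proj_W(v) = (9/5, -9/10, -9/5, 9/10)

Set up U = [u_1 | ... | u_1] ∈ R^(4×1). The projector onto W = col(U) is P = U (U^T U)^(-1) U^T.
Compute U^T U =
  [10],
and U^T v = (-9).
Solve U^T U · c = U^T v for the coefficients: c = (-9/10). The projection is proj_W(v) = U c.
Check: (v - proj_W(v)) · u_1 = 0  (should be 0).
Result: proj_W(v) = (9/5, -9/10, -9/5, 9/10).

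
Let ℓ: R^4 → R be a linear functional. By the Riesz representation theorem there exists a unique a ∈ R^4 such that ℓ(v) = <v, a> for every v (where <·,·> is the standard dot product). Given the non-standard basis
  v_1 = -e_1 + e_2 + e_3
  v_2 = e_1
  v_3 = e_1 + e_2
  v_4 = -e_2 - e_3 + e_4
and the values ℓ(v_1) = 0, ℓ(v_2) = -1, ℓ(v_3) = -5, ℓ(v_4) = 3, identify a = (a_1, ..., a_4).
a = (-1, -4, 3, 2)

Write a = (a_1, ..., a_4) in the standard basis. For each basis vector v_i, ℓ(v_i) = <v_i, a> is a linear equation in the a_j's. Collect the n equations into a matrix system V a = ℓ, where row i of V is v_i (expressed in the standard basis). Since V is invertible (lower-triangular with 1s on the diagonal, up to permutation), solve by back-substitution:
  V =
[[-1, 1, 1, 0],
 [1, 0, 0, 0],
 [1, 1, 0, 0],
 [0, -1, -1, 1]]
  V a = (0, -1, -5, 3)
Solving gives a = (-1, -4, 3, 2).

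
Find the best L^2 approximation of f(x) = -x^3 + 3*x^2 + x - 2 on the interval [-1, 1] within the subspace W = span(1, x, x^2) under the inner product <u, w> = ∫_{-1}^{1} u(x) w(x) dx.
g(x) = 3*x^2 + 2*x/5 - 2

The best approximation g ∈ W is the orthogonal projection of f onto W. Writing g = a_0 + a_1 x + a_2 x^2, the coefficients solve the normal equations G · a = b where
  G_{ij} = <φ_i, φ_j> and b_i = <f, φ_i>, with φ_0 = 1, φ_1 = x, φ_2 = x^2.
G =
  [2, 0, 2/3]
  [0, 2/3, 0]
  [2/3, 0, 2/5],
b = (-2, 4/15, -2/15).
Solving gives a_0 = -2, a_1 = 2/5, a_2 = 3, so
  g(x) = 3*x^2 + 2*x/5 - 2.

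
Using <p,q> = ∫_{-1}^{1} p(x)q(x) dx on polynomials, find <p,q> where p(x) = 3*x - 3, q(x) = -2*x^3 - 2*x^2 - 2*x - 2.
<p,q> = 48/5

Expand the product: p(x)·q(x) = 6 - 6*x^4.
∫_{-1}^{1} of each monomial x^k gives [2/(k+1) if k even, 0 if k odd]. Integrating term-by-term (or equivalently evaluating the antiderivative F(x) = -6*x^5/5 + 6*x at the endpoints):
  F(1) − F(−1) = 24/5 − (-24/5) = 48/5.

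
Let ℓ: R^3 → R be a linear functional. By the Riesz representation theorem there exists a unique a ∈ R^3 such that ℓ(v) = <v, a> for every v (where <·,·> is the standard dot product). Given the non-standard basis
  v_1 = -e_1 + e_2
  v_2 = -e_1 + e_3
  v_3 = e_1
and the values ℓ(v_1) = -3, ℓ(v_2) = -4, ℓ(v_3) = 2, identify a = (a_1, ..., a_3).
a = (2, -1, -2)

Write a = (a_1, ..., a_3) in the standard basis. For each basis vector v_i, ℓ(v_i) = <v_i, a> is a linear equation in the a_j's. Collect the n equations into a matrix system V a = ℓ, where row i of V is v_i (expressed in the standard basis). Since V is invertible (lower-triangular with 1s on the diagonal, up to permutation), solve by back-substitution:
  V =
[[-1, 1, 0],
 [-1, 0, 1],
 [1, 0, 0]]
  V a = (-3, -4, 2)
Solving gives a = (2, -1, -2).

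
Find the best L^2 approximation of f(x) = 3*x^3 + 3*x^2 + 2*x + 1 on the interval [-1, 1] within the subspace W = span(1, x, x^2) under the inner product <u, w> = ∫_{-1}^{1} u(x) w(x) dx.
g(x) = 3*x^2 + 19*x/5 + 1

The best approximation g ∈ W is the orthogonal projection of f onto W. Writing g = a_0 + a_1 x + a_2 x^2, the coefficients solve the normal equations G · a = b where
  G_{ij} = <φ_i, φ_j> and b_i = <f, φ_i>, with φ_0 = 1, φ_1 = x, φ_2 = x^2.
G =
  [2, 0, 2/3]
  [0, 2/3, 0]
  [2/3, 0, 2/5],
b = (4, 38/15, 28/15).
Solving gives a_0 = 1, a_1 = 19/5, a_2 = 3, so
  g(x) = 3*x^2 + 19*x/5 + 1.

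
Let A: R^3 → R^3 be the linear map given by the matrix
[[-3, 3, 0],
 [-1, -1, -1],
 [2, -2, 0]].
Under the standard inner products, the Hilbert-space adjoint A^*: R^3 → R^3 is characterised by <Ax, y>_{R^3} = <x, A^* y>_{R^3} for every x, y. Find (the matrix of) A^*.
A^* = A^T =
[[-3, -1, 2],
 [3, -1, -2],
 [0, -1, 0]]

For real matrices with standard dot products, the defining identity <Ax, y> = <x, A^* y> gives (Ax)^T y = x^T (A^*) y, i.e. x^T A^T y = x^T (A^*) y. Since this holds for all x, y, we must have A^* = A^T. Therefore
A^* =
[[-3, -1, 2],
 [3, -1, -2],
 [0, -1, 0]].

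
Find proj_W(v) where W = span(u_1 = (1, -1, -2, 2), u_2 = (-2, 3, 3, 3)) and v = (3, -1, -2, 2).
proj_W(v) = (129/95, -139/95, -248/95, 188/95)

Set up U = [u_1 | ... | u_2] ∈ R^(4×2). The projector onto W = col(U) is P = U (U^T U)^(-1) U^T.
Compute U^T U =
  [10, -5]
  [-5, 31],
and U^T v = (12, -9).
Solve U^T U · c = U^T v for the coefficients: c = (109/95, -2/19). The projection is proj_W(v) = U c.
Check: (v - proj_W(v)) · u_1 = 0  (should be 0).
Check: (v - proj_W(v)) · u_2 = 0  (should be 0).
Result: proj_W(v) = (129/95, -139/95, -248/95, 188/95).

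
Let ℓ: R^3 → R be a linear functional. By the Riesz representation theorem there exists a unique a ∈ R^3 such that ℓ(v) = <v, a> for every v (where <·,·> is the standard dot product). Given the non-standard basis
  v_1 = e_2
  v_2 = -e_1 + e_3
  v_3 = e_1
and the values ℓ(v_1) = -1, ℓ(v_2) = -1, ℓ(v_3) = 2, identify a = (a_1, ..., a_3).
a = (2, -1, 1)

Write a = (a_1, ..., a_3) in the standard basis. For each basis vector v_i, ℓ(v_i) = <v_i, a> is a linear equation in the a_j's. Collect the n equations into a matrix system V a = ℓ, where row i of V is v_i (expressed in the standard basis). Since V is invertible (lower-triangular with 1s on the diagonal, up to permutation), solve by back-substitution:
  V =
[[0, 1, 0],
 [-1, 0, 1],
 [1, 0, 0]]
  V a = (-1, -1, 2)
Solving gives a = (2, -1, 1).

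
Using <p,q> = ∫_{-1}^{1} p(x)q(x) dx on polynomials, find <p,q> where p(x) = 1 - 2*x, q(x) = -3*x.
<p,q> = 4

Expand the product: p(x)·q(x) = 6*x^2 - 3*x.
∫_{-1}^{1} of each monomial x^k gives [2/(k+1) if k even, 0 if k odd]. Integrating term-by-term (or equivalently evaluating the antiderivative F(x) = 2*x^3 - 3*x^2/2 at the endpoints):
  F(1) − F(−1) = 1/2 − (-7/2) = 4.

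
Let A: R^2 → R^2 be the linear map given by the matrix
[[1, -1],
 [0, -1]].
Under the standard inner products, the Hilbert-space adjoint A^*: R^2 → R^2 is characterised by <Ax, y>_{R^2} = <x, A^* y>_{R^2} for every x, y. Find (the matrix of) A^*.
A^* = A^T =
[[1, 0],
 [-1, -1]]

For real matrices with standard dot products, the defining identity <Ax, y> = <x, A^* y> gives (Ax)^T y = x^T (A^*) y, i.e. x^T A^T y = x^T (A^*) y. Since this holds for all x, y, we must have A^* = A^T. Therefore
A^* =
[[1, 0],
 [-1, -1]].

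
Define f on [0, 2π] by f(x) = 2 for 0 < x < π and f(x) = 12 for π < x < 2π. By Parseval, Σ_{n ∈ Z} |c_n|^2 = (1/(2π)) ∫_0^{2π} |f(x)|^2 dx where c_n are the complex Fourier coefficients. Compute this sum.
Σ |c_n|^2 = 74

Parseval equates the L^2 energy of f (normalised by 1/(2π)) with the ℓ^2 sum of its Fourier coefficients: (1/(2π)) ∫_0^{2π} |f|^2 = Σ |c_n|^2.
Compute the left side: (1/(2π)) [∫_0^π 2^2 dx + ∫_π^{2π} 12^2 dx] = (1/(2π)) · (4π + 144π) = (4 + 144)/2 = 74.
So Σ_{n ∈ Z} |c_n|^2 = 74.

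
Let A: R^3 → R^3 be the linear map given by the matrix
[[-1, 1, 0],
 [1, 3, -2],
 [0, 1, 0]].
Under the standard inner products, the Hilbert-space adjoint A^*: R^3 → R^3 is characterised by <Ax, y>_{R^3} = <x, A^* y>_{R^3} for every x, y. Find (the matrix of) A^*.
A^* = A^T =
[[-1, 1, 0],
 [1, 3, 1],
 [0, -2, 0]]

For real matrices with standard dot products, the defining identity <Ax, y> = <x, A^* y> gives (Ax)^T y = x^T (A^*) y, i.e. x^T A^T y = x^T (A^*) y. Since this holds for all x, y, we must have A^* = A^T. Therefore
A^* =
[[-1, 1, 0],
 [1, 3, 1],
 [0, -2, 0]].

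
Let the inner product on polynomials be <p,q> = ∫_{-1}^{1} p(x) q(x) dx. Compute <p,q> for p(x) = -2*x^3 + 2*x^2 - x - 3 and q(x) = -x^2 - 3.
<p,q> = 76/5

Expand the product: p(x)·q(x) = 2*x^5 - 2*x^4 + 7*x^3 - 3*x^2 + 3*x + 9.
∫_{-1}^{1} of each monomial x^k gives [2/(k+1) if k even, 0 if k odd]. Integrating term-by-term (or equivalently evaluating the antiderivative F(x) = x^6/3 - 2*x^5/5 + 7*x^4/4 - x^3 + 3*x^2/2 + 9*x at the endpoints):
  F(1) − F(−1) = 671/60 − (-241/60) = 76/5.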